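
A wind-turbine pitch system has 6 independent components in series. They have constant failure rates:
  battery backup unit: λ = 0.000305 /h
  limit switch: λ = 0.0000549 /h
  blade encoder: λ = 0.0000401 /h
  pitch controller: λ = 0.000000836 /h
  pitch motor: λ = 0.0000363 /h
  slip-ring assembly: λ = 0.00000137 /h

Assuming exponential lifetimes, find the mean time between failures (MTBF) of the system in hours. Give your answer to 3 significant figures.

Series of exponential components: λ_sys = Σ λ_i
λ_sys = 0.000305 + 0.0000549 + 0.0000401 + 0.000000836 + 0.0000363 + 0.00000137 = 4.3851e-04 /h
MTBF = 1 / λ_sys = 2280 h

2280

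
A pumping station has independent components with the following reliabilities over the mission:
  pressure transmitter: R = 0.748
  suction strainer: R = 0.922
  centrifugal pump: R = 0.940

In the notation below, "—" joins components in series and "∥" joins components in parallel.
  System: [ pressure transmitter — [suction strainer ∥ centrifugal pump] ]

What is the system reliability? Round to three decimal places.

Parallel (suction strainer and centrifugal pump): 1 − (1 − 0.92200)(1 − 0.94000) = 0.99532
Series (pressure transmitter and [0.99532]): 0.74800 × 0.99532 = 0.744

0.744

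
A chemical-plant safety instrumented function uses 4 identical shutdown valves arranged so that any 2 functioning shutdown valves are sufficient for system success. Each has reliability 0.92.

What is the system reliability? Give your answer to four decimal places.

0.9981

R = Σ_{i=2}^{4} C(4,i) p^i (1−p)^{4−i} with p = 0.92
C(4,2)·0.92^2·0.08^2 = 0.032502
C(4,3)·0.92^3·0.08^1 = 0.249180
C(4,4)·0.92^4·0.08^0 = 0.716393
Sum = 0.9981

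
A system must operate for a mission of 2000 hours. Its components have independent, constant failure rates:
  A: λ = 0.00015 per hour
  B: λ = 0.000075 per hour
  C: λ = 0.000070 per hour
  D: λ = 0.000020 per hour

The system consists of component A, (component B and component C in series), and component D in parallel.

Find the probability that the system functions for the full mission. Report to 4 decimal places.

R(A) = exp(−0.00015 × 2000) = 0.740818
R(B) = exp(−0.000075 × 2000) = 0.860708
R(C) = exp(−0.000070 × 2000) = 0.869358
R(D) = exp(−0.000020 × 2000) = 0.960789
Series (B and C): 0.860708 × 0.869358 = 0.748263
Parallel (A, [0.748263], and D): 1 − (1 − 0.740818)(1 − 0.748263)(1 − 0.960789) = 0.9974

0.9974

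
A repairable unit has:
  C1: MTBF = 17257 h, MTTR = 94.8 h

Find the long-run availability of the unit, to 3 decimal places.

A(C1) = MTBF/(MTBF+MTTR) = 17257/(17257+94.8) = 0.995

0.995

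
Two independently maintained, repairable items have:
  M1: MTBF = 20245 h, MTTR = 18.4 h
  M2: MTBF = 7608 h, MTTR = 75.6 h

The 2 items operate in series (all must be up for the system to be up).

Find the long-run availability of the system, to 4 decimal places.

0.9893

A(M1) = MTBF/(MTBF+MTTR) = 20245/(20245+18.4) = 0.999092
A(M2) = MTBF/(MTBF+MTTR) = 7608/(7608+75.6) = 0.990161
Series availability: 0.999092 × 0.990161 = 0.9893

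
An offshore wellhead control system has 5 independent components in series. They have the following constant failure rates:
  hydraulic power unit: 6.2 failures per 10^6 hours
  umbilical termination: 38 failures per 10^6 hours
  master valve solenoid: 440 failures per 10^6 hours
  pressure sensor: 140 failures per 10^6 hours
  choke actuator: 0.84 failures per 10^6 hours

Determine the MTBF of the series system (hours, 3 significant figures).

Series of exponential components: λ_sys = Σ λ_i
λ_sys = 0.0000062 + 0.000038 + 0.00044 + 0.00014 + 0.00000084 = 6.2504e-04 /h
MTBF = 1 / λ_sys = 1600 h

1600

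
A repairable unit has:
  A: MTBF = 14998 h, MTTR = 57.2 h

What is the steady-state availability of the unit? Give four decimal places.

A(A) = MTBF/(MTBF+MTTR) = 14998/(14998+57.2) = 0.9962

0.9962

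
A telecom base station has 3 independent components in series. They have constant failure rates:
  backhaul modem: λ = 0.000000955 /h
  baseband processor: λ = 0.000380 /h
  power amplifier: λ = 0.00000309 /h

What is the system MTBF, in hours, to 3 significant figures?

2600

Series of exponential components: λ_sys = Σ λ_i
λ_sys = 0.000000955 + 0.000380 + 0.00000309 = 3.8405e-04 /h
MTBF = 1 / λ_sys = 2600 h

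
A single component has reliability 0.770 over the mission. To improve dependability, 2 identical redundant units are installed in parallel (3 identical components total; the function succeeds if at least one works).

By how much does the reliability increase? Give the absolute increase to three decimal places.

R_before = 0.770
R_after = 1 − (1 − 0.770)^3 = 0.988
ΔR = 0.988 − 0.770 = 0.218

0.218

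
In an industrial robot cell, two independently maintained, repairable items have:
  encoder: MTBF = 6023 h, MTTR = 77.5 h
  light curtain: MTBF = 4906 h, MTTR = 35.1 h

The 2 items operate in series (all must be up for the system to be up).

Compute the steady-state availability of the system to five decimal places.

A(encoder) = MTBF/(MTBF+MTTR) = 6023/(6023+77.5) = 0.987296
A(light curtain) = MTBF/(MTBF+MTTR) = 4906/(4906+35.1) = 0.992896
Series availability: 0.987296 × 0.992896 = 0.98028

0.98028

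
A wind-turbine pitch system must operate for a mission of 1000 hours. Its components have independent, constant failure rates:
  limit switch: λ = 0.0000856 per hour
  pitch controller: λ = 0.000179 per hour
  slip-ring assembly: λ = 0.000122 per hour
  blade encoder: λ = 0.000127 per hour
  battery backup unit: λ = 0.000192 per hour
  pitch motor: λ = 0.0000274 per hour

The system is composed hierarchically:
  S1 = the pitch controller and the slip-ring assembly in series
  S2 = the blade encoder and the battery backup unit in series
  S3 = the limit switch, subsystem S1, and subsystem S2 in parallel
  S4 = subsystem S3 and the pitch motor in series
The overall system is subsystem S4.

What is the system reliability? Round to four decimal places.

0.9673

R(limit switch) = exp(−0.0000856 × 1000) = 0.917961
R(pitch controller) = exp(−0.000179 × 1000) = 0.836106
R(slip-ring assembly) = exp(−0.000122 × 1000) = 0.885148
R(blade encoder) = exp(−0.000127 × 1000) = 0.880734
R(battery backup unit) = exp(−0.000192 × 1000) = 0.825307
R(pitch motor) = exp(−0.0000274 × 1000) = 0.972972
Series (pitch controller and slip-ring assembly): 0.836106 × 0.885148 = 0.740078
Series (blade encoder and battery backup unit): 0.880734 × 0.825307 = 0.726876
Parallel (limit switch, [0.740078], and [0.726876]): 1 − (1 − 0.917961)(1 − 0.740078)(1 − 0.726876) = 0.994176
Series ([0.994176] and pitch motor): 0.994176 × 0.972972 = 0.9673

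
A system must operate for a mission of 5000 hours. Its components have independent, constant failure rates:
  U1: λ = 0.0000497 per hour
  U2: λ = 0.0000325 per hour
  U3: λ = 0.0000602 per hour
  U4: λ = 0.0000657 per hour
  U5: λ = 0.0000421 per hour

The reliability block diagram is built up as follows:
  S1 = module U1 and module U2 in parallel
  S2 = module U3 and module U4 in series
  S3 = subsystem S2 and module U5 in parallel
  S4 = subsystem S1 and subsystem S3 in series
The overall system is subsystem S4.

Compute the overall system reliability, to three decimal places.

R(U1) = exp(−0.0000497 × 5000) = 0.77997
R(U2) = exp(−0.0000325 × 5000) = 0.85002
R(U3) = exp(−0.0000602 × 5000) = 0.74008
R(U4) = exp(−0.0000657 × 5000) = 0.72000
R(U5) = exp(−0.0000421 × 5000) = 0.81018
Parallel (U1 and U2): 1 − (1 − 0.77997)(1 − 0.85002) = 0.96700
Series (U3 and U4): 0.74008 × 0.72000 = 0.53286
Parallel ([0.53286] and U5): 1 − (1 − 0.53286)(1 − 0.81018) = 0.91133
Series ([0.96700] and [0.91133]): 0.96700 × 0.91133 = 0.881

0.881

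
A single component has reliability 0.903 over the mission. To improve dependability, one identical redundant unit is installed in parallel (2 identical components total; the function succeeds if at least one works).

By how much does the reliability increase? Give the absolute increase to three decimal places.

0.088

R_before = 0.903
R_after = 1 − (1 − 0.903)^2 = 0.991
ΔR = 0.991 − 0.903 = 0.088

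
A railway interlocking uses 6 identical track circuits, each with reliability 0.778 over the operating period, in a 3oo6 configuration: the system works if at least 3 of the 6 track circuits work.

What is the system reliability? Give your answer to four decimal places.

0.9753

R = Σ_{i=3}^{6} C(6,i) p^i (1−p)^{6−i} with p = 0.778
C(6,3)·0.778^3·0.222^3 = 0.103045
C(6,4)·0.778^4·0.222^2 = 0.270842
C(6,5)·0.778^5·0.222^1 = 0.379666
C(6,6)·0.778^6·0.222^0 = 0.221757
Sum = 0.9753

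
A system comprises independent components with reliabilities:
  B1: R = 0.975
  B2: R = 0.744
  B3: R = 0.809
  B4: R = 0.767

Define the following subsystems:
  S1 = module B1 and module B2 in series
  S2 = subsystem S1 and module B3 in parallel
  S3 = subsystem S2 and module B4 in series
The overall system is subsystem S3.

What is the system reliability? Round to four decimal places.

Series (B1 and B2): 0.975000 × 0.744000 = 0.725400
Parallel ([0.725400] and B3): 1 − (1 − 0.725400)(1 − 0.809000) = 0.947551
Series ([0.947551] and B4): 0.947551 × 0.767000 = 0.7268

0.7268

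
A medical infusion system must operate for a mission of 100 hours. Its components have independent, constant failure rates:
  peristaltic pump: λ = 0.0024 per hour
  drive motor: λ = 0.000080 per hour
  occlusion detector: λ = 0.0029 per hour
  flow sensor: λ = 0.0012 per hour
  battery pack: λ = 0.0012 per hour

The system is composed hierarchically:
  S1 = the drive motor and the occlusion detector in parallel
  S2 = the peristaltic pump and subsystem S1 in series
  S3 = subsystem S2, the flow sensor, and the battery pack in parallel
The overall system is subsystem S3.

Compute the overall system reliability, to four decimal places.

0.9973

R(peristaltic pump) = exp(−0.0024 × 100) = 0.786628
R(drive motor) = exp(−0.000080 × 100) = 0.992032
R(occlusion detector) = exp(−0.0029 × 100) = 0.748264
R(flow sensor) = exp(−0.0012 × 100) = 0.886920
R(battery pack) = exp(−0.0012 × 100) = 0.886920
Parallel (drive motor and occlusion detector): 1 − (1 − 0.992032)(1 − 0.748264) = 0.997994
Series (peristaltic pump and [0.997994]): 0.786628 × 0.997994 = 0.785050
Parallel ([0.785050], flow sensor, and battery pack): 1 − (1 − 0.785050)(1 − 0.886920)(1 − 0.886920) = 0.9973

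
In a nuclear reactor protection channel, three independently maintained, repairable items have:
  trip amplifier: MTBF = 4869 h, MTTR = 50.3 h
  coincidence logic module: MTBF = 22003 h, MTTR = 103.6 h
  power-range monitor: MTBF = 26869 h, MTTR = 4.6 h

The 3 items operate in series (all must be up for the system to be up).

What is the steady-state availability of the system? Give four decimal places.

0.9850

A(trip amplifier) = MTBF/(MTBF+MTTR) = 4869/(4869+50.3) = 0.989775
A(coincidence logic module) = MTBF/(MTBF+MTTR) = 22003/(22003+103.6) = 0.995314
A(power-range monitor) = MTBF/(MTBF+MTTR) = 26869/(26869+4.6) = 0.999829
Series availability: 0.989775 × 0.995314 × 0.999829 = 0.9850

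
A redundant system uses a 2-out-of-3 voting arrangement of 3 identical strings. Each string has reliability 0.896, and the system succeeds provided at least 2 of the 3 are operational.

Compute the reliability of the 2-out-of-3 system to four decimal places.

0.9698

R = Σ_{i=2}^{3} C(3,i) p^i (1−p)^{3−i} with p = 0.896
C(3,2)·0.896^2·0.104^1 = 0.250479
C(3,3)·0.896^3·0.104^0 = 0.719323
Sum = 0.9698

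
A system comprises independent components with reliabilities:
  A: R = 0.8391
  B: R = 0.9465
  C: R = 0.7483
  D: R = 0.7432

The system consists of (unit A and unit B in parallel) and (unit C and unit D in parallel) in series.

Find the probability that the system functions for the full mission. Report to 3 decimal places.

0.927

Parallel (A and B): 1 − (1 − 0.83910)(1 − 0.94650) = 0.99139
Parallel (C and D): 1 − (1 − 0.74830)(1 − 0.74320) = 0.93536
Series ([0.99139] and [0.93536]): 0.99139 × 0.93536 = 0.927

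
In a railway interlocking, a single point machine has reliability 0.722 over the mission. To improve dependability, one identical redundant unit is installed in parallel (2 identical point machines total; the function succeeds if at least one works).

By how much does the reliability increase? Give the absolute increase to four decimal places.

R_before = 0.722
R_after = 1 − (1 − 0.722)^2 = 0.9227
ΔR = 0.9227 − 0.722 = 0.2007

0.2007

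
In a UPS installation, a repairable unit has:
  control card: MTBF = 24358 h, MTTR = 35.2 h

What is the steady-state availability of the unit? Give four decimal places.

A(control card) = MTBF/(MTBF+MTTR) = 24358/(24358+35.2) = 0.9986

0.9986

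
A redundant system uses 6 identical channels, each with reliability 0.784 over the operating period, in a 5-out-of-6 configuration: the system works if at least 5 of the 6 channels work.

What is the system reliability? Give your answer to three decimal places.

0.616

R = Σ_{i=5}^{6} C(6,i) p^i (1−p)^{6−i} with p = 0.784
C(6,5)·0.784^5·0.216^1 = 0.38387
C(6,6)·0.784^6·0.216^0 = 0.23222
Sum = 0.616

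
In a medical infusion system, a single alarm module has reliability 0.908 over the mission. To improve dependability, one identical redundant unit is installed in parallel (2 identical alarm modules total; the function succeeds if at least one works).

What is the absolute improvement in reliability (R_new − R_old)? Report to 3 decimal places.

0.084

R_before = 0.908
R_after = 1 − (1 − 0.908)^2 = 0.992
ΔR = 0.992 − 0.908 = 0.084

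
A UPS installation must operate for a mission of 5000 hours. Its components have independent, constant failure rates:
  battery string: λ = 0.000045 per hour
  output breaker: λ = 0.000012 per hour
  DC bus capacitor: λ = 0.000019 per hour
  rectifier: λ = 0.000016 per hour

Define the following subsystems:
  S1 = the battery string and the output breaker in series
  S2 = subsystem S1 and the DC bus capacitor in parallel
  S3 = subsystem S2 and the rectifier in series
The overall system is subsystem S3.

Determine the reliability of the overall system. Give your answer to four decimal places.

0.9024

R(battery string) = exp(−0.000045 × 5000) = 0.798516
R(output breaker) = exp(−0.000012 × 5000) = 0.941765
R(DC bus capacitor) = exp(−0.000019 × 5000) = 0.909373
R(rectifier) = exp(−0.000016 × 5000) = 0.923116
Series (battery string and output breaker): 0.798516 × 0.941765 = 0.752014
Parallel ([0.752014] and DC bus capacitor): 1 − (1 − 0.752014)(1 − 0.909373) = 0.977526
Series ([0.977526] and rectifier): 0.977526 × 0.923116 = 0.9024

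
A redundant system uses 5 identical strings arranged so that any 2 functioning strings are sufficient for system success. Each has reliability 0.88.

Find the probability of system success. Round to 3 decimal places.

0.999

R = Σ_{i=2}^{5} C(5,i) p^i (1−p)^{5−i} with p = 0.88
C(5,2)·0.88^2·0.12^3 = 0.01338
C(5,3)·0.88^3·0.12^2 = 0.09813
C(5,4)·0.88^4·0.12^1 = 0.35982
C(5,5)·0.88^5·0.12^0 = 0.52773
Sum = 0.999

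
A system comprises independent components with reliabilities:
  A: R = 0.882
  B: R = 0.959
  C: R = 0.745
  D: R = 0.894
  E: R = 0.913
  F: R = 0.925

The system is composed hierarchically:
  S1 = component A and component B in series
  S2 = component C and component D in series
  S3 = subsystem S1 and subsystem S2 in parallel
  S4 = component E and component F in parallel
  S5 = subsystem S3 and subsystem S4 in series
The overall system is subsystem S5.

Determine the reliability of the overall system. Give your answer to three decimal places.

Series (A and B): 0.88200 × 0.95900 = 0.84584
Series (C and D): 0.74500 × 0.89400 = 0.66603
Parallel ([0.84584] and [0.66603]): 1 − (1 − 0.84584)(1 − 0.66603) = 0.94852
Parallel (E and F): 1 − (1 − 0.91300)(1 − 0.92500) = 0.99348
Series ([0.94852] and [0.99348]): 0.94852 × 0.99348 = 0.942

0.942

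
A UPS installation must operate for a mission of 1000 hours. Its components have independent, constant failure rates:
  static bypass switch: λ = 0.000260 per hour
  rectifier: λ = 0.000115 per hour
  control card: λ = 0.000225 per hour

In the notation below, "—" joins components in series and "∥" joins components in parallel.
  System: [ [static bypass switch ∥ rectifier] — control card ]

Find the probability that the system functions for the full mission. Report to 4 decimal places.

0.7787

R(static bypass switch) = exp(−0.000260 × 1000) = 0.771052
R(rectifier) = exp(−0.000115 × 1000) = 0.891366
R(control card) = exp(−0.000225 × 1000) = 0.798516
Parallel (static bypass switch and rectifier): 1 − (1 − 0.771052)(1 − 0.891366) = 0.975128
Series ([0.975128] and control card): 0.975128 × 0.798516 = 0.7787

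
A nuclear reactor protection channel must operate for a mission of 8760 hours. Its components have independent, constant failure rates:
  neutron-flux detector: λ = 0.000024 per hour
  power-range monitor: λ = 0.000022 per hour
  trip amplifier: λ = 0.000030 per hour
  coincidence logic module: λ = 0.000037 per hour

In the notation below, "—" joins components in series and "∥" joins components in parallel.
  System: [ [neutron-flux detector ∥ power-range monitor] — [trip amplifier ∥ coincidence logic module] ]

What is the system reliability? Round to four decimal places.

R(neutron-flux detector) = exp(−0.000024 × 8760) = 0.810390
R(power-range monitor) = exp(−0.000022 × 8760) = 0.824713
R(trip amplifier) = exp(−0.000030 × 8760) = 0.768896
R(coincidence logic module) = exp(−0.000037 × 8760) = 0.723163
Parallel (neutron-flux detector and power-range monitor): 1 − (1 − 0.810390)(1 − 0.824713) = 0.966764
Parallel (trip amplifier and coincidence logic module): 1 − (1 − 0.768896)(1 − 0.723163) = 0.936022
Series ([0.966764] and [0.936022]): 0.966764 × 0.936022 = 0.9049

0.9049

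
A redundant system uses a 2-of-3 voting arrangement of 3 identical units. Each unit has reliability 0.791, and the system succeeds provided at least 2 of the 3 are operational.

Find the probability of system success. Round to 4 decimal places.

0.8872

R = Σ_{i=2}^{3} C(3,i) p^i (1−p)^{3−i} with p = 0.791
C(3,2)·0.791^2·0.209^1 = 0.392302
C(3,3)·0.791^3·0.209^0 = 0.494914
Sum = 0.8872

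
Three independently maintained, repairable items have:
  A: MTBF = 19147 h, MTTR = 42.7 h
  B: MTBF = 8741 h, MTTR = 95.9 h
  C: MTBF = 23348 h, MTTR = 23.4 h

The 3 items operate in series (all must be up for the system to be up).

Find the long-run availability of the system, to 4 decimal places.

0.9860

A(A) = MTBF/(MTBF+MTTR) = 19147/(19147+42.7) = 0.997775
A(B) = MTBF/(MTBF+MTTR) = 8741/(8741+95.9) = 0.989148
A(C) = MTBF/(MTBF+MTTR) = 23348/(23348+23.4) = 0.998999
Series availability: 0.997775 × 0.989148 × 0.998999 = 0.9860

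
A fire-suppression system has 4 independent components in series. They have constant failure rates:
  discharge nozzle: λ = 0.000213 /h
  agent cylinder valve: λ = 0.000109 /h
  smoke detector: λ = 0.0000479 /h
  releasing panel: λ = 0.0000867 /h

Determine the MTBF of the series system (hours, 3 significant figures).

Series of exponential components: λ_sys = Σ λ_i
λ_sys = 0.000213 + 0.000109 + 0.0000479 + 0.0000867 = 4.5660e-04 /h
MTBF = 1 / λ_sys = 2190 h

2190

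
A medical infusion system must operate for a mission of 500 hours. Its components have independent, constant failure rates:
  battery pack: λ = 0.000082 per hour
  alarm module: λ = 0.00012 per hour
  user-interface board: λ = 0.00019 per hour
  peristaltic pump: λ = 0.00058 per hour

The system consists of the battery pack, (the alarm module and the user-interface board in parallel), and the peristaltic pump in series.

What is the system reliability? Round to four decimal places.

R(battery pack) = exp(−0.000082 × 500) = 0.959829
R(alarm module) = exp(−0.00012 × 500) = 0.941765
R(user-interface board) = exp(−0.00019 × 500) = 0.909373
R(peristaltic pump) = exp(−0.00058 × 500) = 0.748264
Parallel (alarm module and user-interface board): 1 − (1 − 0.941765)(1 − 0.909373) = 0.994722
Series (battery pack, [0.994722], and peristaltic pump): 0.959829 × 0.994722 × 0.748264 = 0.7144

0.7144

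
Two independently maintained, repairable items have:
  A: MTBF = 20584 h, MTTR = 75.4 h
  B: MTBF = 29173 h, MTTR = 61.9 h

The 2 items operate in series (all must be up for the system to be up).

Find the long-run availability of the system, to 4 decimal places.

A(A) = MTBF/(MTBF+MTTR) = 20584/(20584+75.4) = 0.996350
A(B) = MTBF/(MTBF+MTTR) = 29173/(29173+61.9) = 0.997883
Series availability: 0.996350 × 0.997883 = 0.9942

0.9942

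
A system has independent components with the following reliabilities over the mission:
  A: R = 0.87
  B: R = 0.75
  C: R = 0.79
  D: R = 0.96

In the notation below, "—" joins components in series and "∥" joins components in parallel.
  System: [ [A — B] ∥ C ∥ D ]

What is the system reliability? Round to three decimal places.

Series (A and B): 0.87000 × 0.75000 = 0.65250
Parallel ([0.65250], C, and D): 1 − (1 − 0.65250)(1 − 0.79000)(1 − 0.96000) = 0.997

0.997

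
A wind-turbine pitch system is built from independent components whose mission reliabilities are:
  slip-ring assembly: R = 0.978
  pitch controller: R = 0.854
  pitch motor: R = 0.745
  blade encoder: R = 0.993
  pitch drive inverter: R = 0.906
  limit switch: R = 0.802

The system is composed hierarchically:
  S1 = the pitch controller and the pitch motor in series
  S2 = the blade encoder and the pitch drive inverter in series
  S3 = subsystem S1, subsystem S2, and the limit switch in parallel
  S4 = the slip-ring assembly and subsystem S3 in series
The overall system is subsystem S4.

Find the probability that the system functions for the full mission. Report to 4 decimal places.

0.9709

Series (pitch controller and pitch motor): 0.854000 × 0.745000 = 0.636230
Series (blade encoder and pitch drive inverter): 0.993000 × 0.906000 = 0.899658
Parallel ([0.636230], [0.899658], and limit switch): 1 − (1 − 0.636230)(1 − 0.899658)(1 − 0.802000) = 0.992773
Series (slip-ring assembly and [0.992773]): 0.978000 × 0.992773 = 0.9709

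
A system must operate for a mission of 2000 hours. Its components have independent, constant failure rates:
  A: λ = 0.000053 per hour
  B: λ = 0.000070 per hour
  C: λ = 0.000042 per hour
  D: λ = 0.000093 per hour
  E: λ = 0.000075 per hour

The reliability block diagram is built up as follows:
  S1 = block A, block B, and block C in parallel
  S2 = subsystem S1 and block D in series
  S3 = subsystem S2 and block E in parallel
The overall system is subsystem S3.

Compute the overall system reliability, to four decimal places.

0.9762

R(A) = exp(−0.000053 × 2000) = 0.899425
R(B) = exp(−0.000070 × 2000) = 0.869358
R(C) = exp(−0.000042 × 2000) = 0.919431
R(D) = exp(−0.000093 × 2000) = 0.830274
R(E) = exp(−0.000075 × 2000) = 0.860708
Parallel (A, B, and C): 1 − (1 − 0.899425)(1 − 0.869358)(1 − 0.919431) = 0.998941
Series ([0.998941] and D): 0.998941 × 0.830274 = 0.829395
Parallel ([0.829395] and E): 1 − (1 − 0.829395)(1 − 0.860708) = 0.9762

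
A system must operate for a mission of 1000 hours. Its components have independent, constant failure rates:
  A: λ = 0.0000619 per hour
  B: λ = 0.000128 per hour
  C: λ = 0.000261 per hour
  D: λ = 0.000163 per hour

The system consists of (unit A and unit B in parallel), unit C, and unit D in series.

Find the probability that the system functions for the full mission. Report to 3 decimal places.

R(A) = exp(−0.0000619 × 1000) = 0.93998
R(B) = exp(−0.000128 × 1000) = 0.87985
R(C) = exp(−0.000261 × 1000) = 0.77028
R(D) = exp(−0.000163 × 1000) = 0.84959
Parallel (A and B): 1 − (1 − 0.93998)(1 − 0.87985) = 0.99279
Series ([0.99279], C, and D): 0.99279 × 0.77028 × 0.84959 = 0.650

0.650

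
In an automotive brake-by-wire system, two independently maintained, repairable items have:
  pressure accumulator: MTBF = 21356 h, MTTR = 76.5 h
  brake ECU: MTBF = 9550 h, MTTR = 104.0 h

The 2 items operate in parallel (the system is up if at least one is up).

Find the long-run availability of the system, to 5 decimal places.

0.99996

A(pressure accumulator) = MTBF/(MTBF+MTTR) = 21356/(21356+76.5) = 0.996431
A(brake ECU) = MTBF/(MTBF+MTTR) = 9550/(9550+104.0) = 0.989227
Parallel availability: 1 − (1 − 0.996431)(1 − 0.989227) = 0.99996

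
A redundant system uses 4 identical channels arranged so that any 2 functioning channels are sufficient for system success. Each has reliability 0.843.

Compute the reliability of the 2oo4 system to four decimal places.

0.9863

R = Σ_{i=2}^{4} C(4,i) p^i (1−p)^{4−i} with p = 0.843
C(4,2)·0.843^2·0.157^2 = 0.105101
C(4,3)·0.843^3·0.157^1 = 0.376220
C(4,4)·0.843^4·0.157^0 = 0.505022
Sum = 0.9863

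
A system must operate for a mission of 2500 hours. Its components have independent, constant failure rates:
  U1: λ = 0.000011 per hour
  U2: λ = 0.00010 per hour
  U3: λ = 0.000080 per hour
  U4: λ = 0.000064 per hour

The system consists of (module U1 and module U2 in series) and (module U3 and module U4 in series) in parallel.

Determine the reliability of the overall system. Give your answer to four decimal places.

R(U1) = exp(−0.000011 × 2500) = 0.972875
R(U2) = exp(−0.00010 × 2500) = 0.778801
R(U3) = exp(−0.000080 × 2500) = 0.818731
R(U4) = exp(−0.000064 × 2500) = 0.852144
Series (U1 and U2): 0.972875 × 0.778801 = 0.757676
Series (U3 and U4): 0.818731 × 0.852144 = 0.697677
Parallel ([0.757676] and [0.697677]): 1 − (1 − 0.757676)(1 − 0.697677) = 0.9267

0.9267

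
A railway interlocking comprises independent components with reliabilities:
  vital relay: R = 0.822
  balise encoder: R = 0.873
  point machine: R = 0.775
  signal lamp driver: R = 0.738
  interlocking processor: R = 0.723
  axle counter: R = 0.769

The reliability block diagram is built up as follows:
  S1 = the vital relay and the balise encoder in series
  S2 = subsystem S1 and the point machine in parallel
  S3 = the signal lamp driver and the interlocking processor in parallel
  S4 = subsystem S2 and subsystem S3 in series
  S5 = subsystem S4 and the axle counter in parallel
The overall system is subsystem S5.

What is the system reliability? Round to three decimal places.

Series (vital relay and balise encoder): 0.82200 × 0.87300 = 0.71761
Parallel ([0.71761] and point machine): 1 − (1 − 0.71761)(1 − 0.77500) = 0.93646
Parallel (signal lamp driver and interlocking processor): 1 − (1 − 0.73800)(1 − 0.72300) = 0.92743
Series ([0.93646] and [0.92743]): 0.93646 × 0.92743 = 0.86850
Parallel ([0.86850] and axle counter): 1 − (1 − 0.86850)(1 − 0.76900) = 0.970

0.970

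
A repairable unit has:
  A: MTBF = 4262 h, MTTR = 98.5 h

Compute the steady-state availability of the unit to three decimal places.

0.977

A(A) = MTBF/(MTBF+MTTR) = 4262/(4262+98.5) = 0.977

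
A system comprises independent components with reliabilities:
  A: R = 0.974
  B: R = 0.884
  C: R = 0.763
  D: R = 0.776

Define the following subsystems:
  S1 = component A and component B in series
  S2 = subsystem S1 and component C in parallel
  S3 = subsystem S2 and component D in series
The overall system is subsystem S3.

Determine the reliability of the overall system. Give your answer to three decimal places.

Series (A and B): 0.97400 × 0.88400 = 0.86102
Parallel ([0.86102] and C): 1 − (1 − 0.86102)(1 − 0.76300) = 0.96706
Series ([0.96706] and D): 0.96706 × 0.77600 = 0.750

0.750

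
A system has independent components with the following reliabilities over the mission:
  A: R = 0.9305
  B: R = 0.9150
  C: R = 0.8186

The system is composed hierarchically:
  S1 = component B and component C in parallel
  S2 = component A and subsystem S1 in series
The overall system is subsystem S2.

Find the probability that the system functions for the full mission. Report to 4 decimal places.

0.9162

Parallel (B and C): 1 − (1 − 0.915000)(1 − 0.818600) = 0.984581
Series (A and [0.984581]): 0.930500 × 0.984581 = 0.9162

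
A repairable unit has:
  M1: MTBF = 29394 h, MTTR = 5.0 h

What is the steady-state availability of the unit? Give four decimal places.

A(M1) = MTBF/(MTBF+MTTR) = 29394/(29394+5.0) = 0.9998

0.9998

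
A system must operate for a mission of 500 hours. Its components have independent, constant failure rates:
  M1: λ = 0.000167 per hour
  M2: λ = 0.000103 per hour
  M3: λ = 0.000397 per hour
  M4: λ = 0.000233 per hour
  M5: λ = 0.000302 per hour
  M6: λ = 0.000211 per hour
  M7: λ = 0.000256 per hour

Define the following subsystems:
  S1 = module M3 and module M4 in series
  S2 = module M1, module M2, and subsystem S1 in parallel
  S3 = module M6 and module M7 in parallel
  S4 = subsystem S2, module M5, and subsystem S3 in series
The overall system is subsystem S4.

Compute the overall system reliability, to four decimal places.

R(M1) = exp(−0.000167 × 500) = 0.919891
R(M2) = exp(−0.000103 × 500) = 0.949804
R(M3) = exp(−0.000397 × 500) = 0.819960
R(M4) = exp(−0.000233 × 500) = 0.890030
R(M5) = exp(−0.000302 × 500) = 0.859848
R(M6) = exp(−0.000211 × 500) = 0.899874
R(M7) = exp(−0.000256 × 500) = 0.879853
Series (M3 and M4): 0.819960 × 0.890030 = 0.729789
Parallel (M1, M2, and [0.729789]): 1 − (1 − 0.919891)(1 − 0.949804)(1 − 0.729789) = 0.998913
Parallel (M6 and M7): 1 − (1 − 0.899874)(1 − 0.879853) = 0.987970
Series ([0.998913], M5, and [0.987970]): 0.998913 × 0.859848 × 0.987970 = 0.8486

0.8486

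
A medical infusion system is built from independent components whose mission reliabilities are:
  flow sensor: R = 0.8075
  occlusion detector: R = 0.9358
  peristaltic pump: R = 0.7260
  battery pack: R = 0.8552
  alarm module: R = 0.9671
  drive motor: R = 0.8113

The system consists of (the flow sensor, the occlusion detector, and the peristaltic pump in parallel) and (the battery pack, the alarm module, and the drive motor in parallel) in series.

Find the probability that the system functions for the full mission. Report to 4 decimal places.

Parallel (flow sensor, occlusion detector, and peristaltic pump): 1 − (1 − 0.807500)(1 − 0.935800)(1 − 0.726000) = 0.996614
Parallel (battery pack, alarm module, and drive motor): 1 − (1 − 0.855200)(1 − 0.967100)(1 − 0.811300) = 0.999101
Series ([0.996614] and [0.999101]): 0.996614 × 0.999101 = 0.9957

0.9957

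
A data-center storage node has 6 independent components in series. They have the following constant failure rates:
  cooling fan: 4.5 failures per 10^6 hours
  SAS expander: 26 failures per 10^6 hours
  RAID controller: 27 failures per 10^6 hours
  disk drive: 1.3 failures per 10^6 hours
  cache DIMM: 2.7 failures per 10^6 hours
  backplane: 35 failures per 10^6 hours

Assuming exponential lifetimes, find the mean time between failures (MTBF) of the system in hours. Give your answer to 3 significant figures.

Series of exponential components: λ_sys = Σ λ_i
λ_sys = 0.0000045 + 0.000026 + 0.000027 + 0.0000013 + 0.0000027 + 0.000035 = 9.6500e-05 /h
MTBF = 1 / λ_sys = 10400 h

10400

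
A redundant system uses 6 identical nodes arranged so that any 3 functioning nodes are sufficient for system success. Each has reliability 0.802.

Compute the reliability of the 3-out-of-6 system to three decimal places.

R = Σ_{i=3}^{6} C(6,i) p^i (1−p)^{6−i} with p = 0.802
C(6,3)·0.802^3·0.198^3 = 0.08008
C(6,4)·0.802^4·0.198^2 = 0.24329
C(6,5)·0.802^5·0.198^1 = 0.39417
C(6,6)·0.802^6·0.198^0 = 0.26610
Sum = 0.984

0.984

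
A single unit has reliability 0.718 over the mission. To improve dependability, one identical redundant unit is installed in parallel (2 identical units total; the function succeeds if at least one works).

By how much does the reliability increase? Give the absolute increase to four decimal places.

0.2025

R_before = 0.718
R_after = 1 − (1 − 0.718)^2 = 0.9205
ΔR = 0.9205 − 0.718 = 0.2025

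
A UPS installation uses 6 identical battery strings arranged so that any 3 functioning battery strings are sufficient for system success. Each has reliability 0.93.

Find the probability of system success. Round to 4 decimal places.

0.9997

R = Σ_{i=3}^{6} C(6,i) p^i (1−p)^{6−i} with p = 0.93
C(6,3)·0.93^3·0.07^3 = 0.005518
C(6,4)·0.93^4·0.07^2 = 0.054982
C(6,5)·0.93^5·0.07^1 = 0.292189
C(6,6)·0.93^6·0.07^0 = 0.646990
Sum = 0.9997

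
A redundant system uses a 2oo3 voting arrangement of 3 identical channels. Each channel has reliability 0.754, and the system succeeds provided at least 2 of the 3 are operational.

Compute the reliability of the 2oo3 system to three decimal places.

0.848

R = Σ_{i=2}^{3} C(3,i) p^i (1−p)^{3−i} with p = 0.754
C(3,2)·0.754^2·0.246^1 = 0.41956
C(3,3)·0.754^3·0.246^0 = 0.42866
Sum = 0.848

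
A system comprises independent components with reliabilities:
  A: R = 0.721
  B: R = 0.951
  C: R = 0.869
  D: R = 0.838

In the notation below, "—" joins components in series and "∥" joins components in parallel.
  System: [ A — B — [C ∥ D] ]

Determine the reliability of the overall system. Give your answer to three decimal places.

0.671

Parallel (C and D): 1 − (1 − 0.86900)(1 − 0.83800) = 0.97878
Series (A, B, and [0.97878]): 0.72100 × 0.95100 × 0.97878 = 0.671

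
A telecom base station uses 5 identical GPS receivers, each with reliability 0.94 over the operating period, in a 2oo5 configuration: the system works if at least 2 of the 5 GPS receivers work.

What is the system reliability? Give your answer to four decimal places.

0.9999

R = Σ_{i=2}^{5} C(5,i) p^i (1−p)^{5−i} with p = 0.94
C(5,2)·0.94^2·0.06^3 = 0.001909
C(5,3)·0.94^3·0.06^2 = 0.029901
C(5,4)·0.94^4·0.06^1 = 0.234225
C(5,5)·0.94^5·0.06^0 = 0.733904
Sum = 0.9999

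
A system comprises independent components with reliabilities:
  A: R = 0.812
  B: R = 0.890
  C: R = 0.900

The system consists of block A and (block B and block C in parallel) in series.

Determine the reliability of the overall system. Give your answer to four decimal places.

Parallel (B and C): 1 − (1 − 0.890000)(1 − 0.900000) = 0.989000
Series (A and [0.989000]): 0.812000 × 0.989000 = 0.8031

0.8031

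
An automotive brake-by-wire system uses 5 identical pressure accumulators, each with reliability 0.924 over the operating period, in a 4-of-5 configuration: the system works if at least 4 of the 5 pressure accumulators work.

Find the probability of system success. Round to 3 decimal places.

R = Σ_{i=4}^{5} C(5,i) p^i (1−p)^{5−i} with p = 0.924
C(5,4)·0.924^4·0.076^1 = 0.27699
C(5,5)·0.924^5·0.076^0 = 0.67353
Sum = 0.951

0.951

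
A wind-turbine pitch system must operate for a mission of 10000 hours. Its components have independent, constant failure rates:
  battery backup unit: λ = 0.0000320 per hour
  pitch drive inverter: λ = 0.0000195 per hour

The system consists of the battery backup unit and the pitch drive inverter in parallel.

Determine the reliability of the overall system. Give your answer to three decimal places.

R(battery backup unit) = exp(−0.0000320 × 10000) = 0.72615
R(pitch drive inverter) = exp(−0.0000195 × 10000) = 0.82283
Parallel (battery backup unit and pitch drive inverter): 1 − (1 − 0.72615)(1 − 0.82283) = 0.951

0.951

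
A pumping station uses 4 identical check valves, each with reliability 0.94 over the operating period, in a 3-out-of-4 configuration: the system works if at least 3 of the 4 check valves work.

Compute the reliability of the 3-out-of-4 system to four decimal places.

R = Σ_{i=3}^{4} C(4,i) p^i (1−p)^{4−i} with p = 0.94
C(4,3)·0.94^3·0.06^1 = 0.199340
C(4,4)·0.94^4·0.06^0 = 0.780749
Sum = 0.9801

0.9801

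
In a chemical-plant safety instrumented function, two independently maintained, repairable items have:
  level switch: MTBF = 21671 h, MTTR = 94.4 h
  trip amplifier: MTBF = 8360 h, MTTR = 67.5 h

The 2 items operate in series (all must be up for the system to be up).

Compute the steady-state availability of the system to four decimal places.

0.9877

A(level switch) = MTBF/(MTBF+MTTR) = 21671/(21671+94.4) = 0.995663
A(trip amplifier) = MTBF/(MTBF+MTTR) = 8360/(8360+67.5) = 0.991991
Series availability: 0.995663 × 0.991991 = 0.9877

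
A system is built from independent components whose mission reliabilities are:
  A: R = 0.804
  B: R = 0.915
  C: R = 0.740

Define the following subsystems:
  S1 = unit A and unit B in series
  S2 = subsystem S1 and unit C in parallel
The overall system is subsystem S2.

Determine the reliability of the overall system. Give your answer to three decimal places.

Series (A and B): 0.80400 × 0.91500 = 0.73566
Parallel ([0.73566] and C): 1 − (1 − 0.73566)(1 − 0.74000) = 0.931

0.931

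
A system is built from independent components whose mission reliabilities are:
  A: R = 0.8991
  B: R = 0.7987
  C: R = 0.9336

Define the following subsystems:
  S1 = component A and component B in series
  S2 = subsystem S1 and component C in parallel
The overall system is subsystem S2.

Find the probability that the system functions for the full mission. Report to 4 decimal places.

0.9813

Series (A and B): 0.899100 × 0.798700 = 0.718111
Parallel ([0.718111] and C): 1 − (1 − 0.718111)(1 − 0.933600) = 0.9813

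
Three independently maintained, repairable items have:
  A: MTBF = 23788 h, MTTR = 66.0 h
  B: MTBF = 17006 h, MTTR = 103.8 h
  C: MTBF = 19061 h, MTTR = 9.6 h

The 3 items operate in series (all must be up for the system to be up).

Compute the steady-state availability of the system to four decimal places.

0.9907

A(A) = MTBF/(MTBF+MTTR) = 23788/(23788+66.0) = 0.997233
A(B) = MTBF/(MTBF+MTTR) = 17006/(17006+103.8) = 0.993933
A(C) = MTBF/(MTBF+MTTR) = 19061/(19061+9.6) = 0.999497
Series availability: 0.997233 × 0.993933 × 0.999497 = 0.9907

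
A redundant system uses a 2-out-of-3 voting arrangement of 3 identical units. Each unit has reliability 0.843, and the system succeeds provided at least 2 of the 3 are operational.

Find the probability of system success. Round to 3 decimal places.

0.934

R = Σ_{i=2}^{3} C(3,i) p^i (1−p)^{3−i} with p = 0.843
C(3,2)·0.843^2·0.157^1 = 0.33472
C(3,3)·0.843^3·0.157^0 = 0.59908
Sum = 0.934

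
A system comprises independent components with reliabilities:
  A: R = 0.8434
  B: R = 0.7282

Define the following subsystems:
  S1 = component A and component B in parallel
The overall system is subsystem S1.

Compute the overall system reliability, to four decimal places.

Parallel (A and B): 1 − (1 − 0.843400)(1 − 0.728200) = 0.9574

0.9574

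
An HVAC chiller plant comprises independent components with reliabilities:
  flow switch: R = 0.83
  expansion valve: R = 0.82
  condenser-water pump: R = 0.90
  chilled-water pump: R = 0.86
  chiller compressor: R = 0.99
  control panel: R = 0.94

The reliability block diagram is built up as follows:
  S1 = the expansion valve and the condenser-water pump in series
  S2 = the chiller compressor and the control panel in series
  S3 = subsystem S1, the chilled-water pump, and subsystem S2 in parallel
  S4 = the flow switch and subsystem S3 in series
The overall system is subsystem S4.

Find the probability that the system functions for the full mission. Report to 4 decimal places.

0.8279

Series (expansion valve and condenser-water pump): 0.820000 × 0.900000 = 0.738000
Series (chiller compressor and control panel): 0.990000 × 0.940000 = 0.930600
Parallel ([0.738000], chilled-water pump, and [0.930600]): 1 − (1 − 0.738000)(1 − 0.860000)(1 − 0.930600) = 0.997454
Series (flow switch and [0.997454]): 0.830000 × 0.997454 = 0.8279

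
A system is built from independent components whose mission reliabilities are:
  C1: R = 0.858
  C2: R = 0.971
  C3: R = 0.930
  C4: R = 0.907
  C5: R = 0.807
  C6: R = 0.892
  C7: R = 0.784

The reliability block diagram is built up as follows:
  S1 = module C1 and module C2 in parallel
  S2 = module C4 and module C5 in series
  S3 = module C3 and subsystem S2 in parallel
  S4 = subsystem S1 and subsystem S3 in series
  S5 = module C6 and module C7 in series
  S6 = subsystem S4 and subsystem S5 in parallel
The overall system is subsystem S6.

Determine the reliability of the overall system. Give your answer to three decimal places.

Parallel (C1 and C2): 1 − (1 − 0.85800)(1 − 0.97100) = 0.99588
Series (C4 and C5): 0.90700 × 0.80700 = 0.73195
Parallel (C3 and [0.73195]): 1 − (1 − 0.93000)(1 − 0.73195) = 0.98124
Series ([0.99588] and [0.98124]): 0.99588 × 0.98124 = 0.97720
Series (C6 and C7): 0.89200 × 0.78400 = 0.69933
Parallel ([0.97720] and [0.69933]): 1 − (1 − 0.97720)(1 − 0.69933) = 0.993

0.993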